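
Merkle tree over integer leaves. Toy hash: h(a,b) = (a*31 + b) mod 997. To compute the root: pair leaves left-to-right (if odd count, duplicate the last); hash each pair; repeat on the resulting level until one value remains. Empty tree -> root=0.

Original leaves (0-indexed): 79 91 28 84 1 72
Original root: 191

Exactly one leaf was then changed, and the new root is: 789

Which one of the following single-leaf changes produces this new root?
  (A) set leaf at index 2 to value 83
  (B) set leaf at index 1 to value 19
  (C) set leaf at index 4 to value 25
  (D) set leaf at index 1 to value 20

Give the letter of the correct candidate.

Original leaves: [79, 91, 28, 84, 1, 72]
Target new root: 789
Try each candidate change and compute the resulting root:
Candidate A: set leaf[2] = 83 -> leaves = [79, 91, 83, 84, 1, 72]
  L0: [79, 91, 83, 84, 1, 72]
  L1: h(79,91)=(79*31+91)%997=546 h(83,84)=(83*31+84)%997=663 h(1,72)=(1*31+72)%997=103 -> [546, 663, 103]
  L2: h(546,663)=(546*31+663)%997=640 h(103,103)=(103*31+103)%997=305 -> [640, 305]
  L3: h(640,305)=(640*31+305)%997=205 -> [205]
  root = 205 != target 789
Candidate B: set leaf[1] = 19 -> leaves = [79, 19, 28, 84, 1, 72]
  L0: [79, 19, 28, 84, 1, 72]
  L1: h(79,19)=(79*31+19)%997=474 h(28,84)=(28*31+84)%997=952 h(1,72)=(1*31+72)%997=103 -> [474, 952, 103]
  L2: h(474,952)=(474*31+952)%997=691 h(103,103)=(103*31+103)%997=305 -> [691, 305]
  L3: h(691,305)=(691*31+305)%997=789 -> [789]
  root = 789 == target 789  ** MATCH **
Candidate C: set leaf[4] = 25 -> leaves = [79, 91, 28, 84, 25, 72]
  L0: [79, 91, 28, 84, 25, 72]
  L1: h(79,91)=(79*31+91)%997=546 h(28,84)=(28*31+84)%997=952 h(25,72)=(25*31+72)%997=847 -> [546, 952, 847]
  L2: h(546,952)=(546*31+952)%997=929 h(847,847)=(847*31+847)%997=185 -> [929, 185]
  L3: h(929,185)=(929*31+185)%997=71 -> [71]
  root = 71 != target 789
Candidate D: set leaf[1] = 20 -> leaves = [79, 20, 28, 84, 1, 72]
  L0: [79, 20, 28, 84, 1, 72]
  L1: h(79,20)=(79*31+20)%997=475 h(28,84)=(28*31+84)%997=952 h(1,72)=(1*31+72)%997=103 -> [475, 952, 103]
  L2: h(475,952)=(475*31+952)%997=722 h(103,103)=(103*31+103)%997=305 -> [722, 305]
  L3: h(722,305)=(722*31+305)%997=753 -> [753]
  root = 753 != target 789
Candidate B produces the target root.

Answer: B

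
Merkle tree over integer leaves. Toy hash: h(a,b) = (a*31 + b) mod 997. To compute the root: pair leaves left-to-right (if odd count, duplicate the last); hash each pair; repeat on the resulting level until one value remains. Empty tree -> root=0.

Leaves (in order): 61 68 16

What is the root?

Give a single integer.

L0: [61, 68, 16]
L1: h(61,68)=(61*31+68)%997=962 h(16,16)=(16*31+16)%997=512 -> [962, 512]
L2: h(962,512)=(962*31+512)%997=424 -> [424]

Answer: 424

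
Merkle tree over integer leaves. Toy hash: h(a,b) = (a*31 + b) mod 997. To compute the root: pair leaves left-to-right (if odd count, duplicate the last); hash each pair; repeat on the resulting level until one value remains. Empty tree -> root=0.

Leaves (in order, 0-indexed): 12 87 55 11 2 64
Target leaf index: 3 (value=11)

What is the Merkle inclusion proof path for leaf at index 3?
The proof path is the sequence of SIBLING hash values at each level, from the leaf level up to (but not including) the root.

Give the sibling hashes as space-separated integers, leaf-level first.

Answer: 55 459 44

Derivation:
L0 (leaves): [12, 87, 55, 11, 2, 64], target index=3
L1: h(12,87)=(12*31+87)%997=459 [pair 0] h(55,11)=(55*31+11)%997=719 [pair 1] h(2,64)=(2*31+64)%997=126 [pair 2] -> [459, 719, 126]
  Sibling for proof at L0: 55
L2: h(459,719)=(459*31+719)%997=990 [pair 0] h(126,126)=(126*31+126)%997=44 [pair 1] -> [990, 44]
  Sibling for proof at L1: 459
L3: h(990,44)=(990*31+44)%997=824 [pair 0] -> [824]
  Sibling for proof at L2: 44
Root: 824
Proof path (sibling hashes from leaf to root): [55, 459, 44]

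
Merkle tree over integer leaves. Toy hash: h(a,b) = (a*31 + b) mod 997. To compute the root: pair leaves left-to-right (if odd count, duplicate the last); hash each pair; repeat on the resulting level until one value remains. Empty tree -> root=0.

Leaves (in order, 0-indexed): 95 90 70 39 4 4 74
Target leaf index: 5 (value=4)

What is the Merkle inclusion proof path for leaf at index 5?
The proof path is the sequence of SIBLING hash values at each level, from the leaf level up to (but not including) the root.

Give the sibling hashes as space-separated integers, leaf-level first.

L0 (leaves): [95, 90, 70, 39, 4, 4, 74], target index=5
L1: h(95,90)=(95*31+90)%997=44 [pair 0] h(70,39)=(70*31+39)%997=215 [pair 1] h(4,4)=(4*31+4)%997=128 [pair 2] h(74,74)=(74*31+74)%997=374 [pair 3] -> [44, 215, 128, 374]
  Sibling for proof at L0: 4
L2: h(44,215)=(44*31+215)%997=582 [pair 0] h(128,374)=(128*31+374)%997=354 [pair 1] -> [582, 354]
  Sibling for proof at L1: 374
L3: h(582,354)=(582*31+354)%997=450 [pair 0] -> [450]
  Sibling for proof at L2: 582
Root: 450
Proof path (sibling hashes from leaf to root): [4, 374, 582]

Answer: 4 374 582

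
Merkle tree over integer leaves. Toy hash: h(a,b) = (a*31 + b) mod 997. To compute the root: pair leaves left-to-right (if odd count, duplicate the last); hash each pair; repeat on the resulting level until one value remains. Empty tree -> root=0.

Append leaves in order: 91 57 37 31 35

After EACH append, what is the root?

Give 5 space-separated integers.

Answer: 91 884 672 666 654

Derivation:
After append 91 (leaves=[91]):
  L0: [91]
  root=91
After append 57 (leaves=[91, 57]):
  L0: [91, 57]
  L1: h(91,57)=(91*31+57)%997=884 -> [884]
  root=884
After append 37 (leaves=[91, 57, 37]):
  L0: [91, 57, 37]
  L1: h(91,57)=(91*31+57)%997=884 h(37,37)=(37*31+37)%997=187 -> [884, 187]
  L2: h(884,187)=(884*31+187)%997=672 -> [672]
  root=672
After append 31 (leaves=[91, 57, 37, 31]):
  L0: [91, 57, 37, 31]
  L1: h(91,57)=(91*31+57)%997=884 h(37,31)=(37*31+31)%997=181 -> [884, 181]
  L2: h(884,181)=(884*31+181)%997=666 -> [666]
  root=666
After append 35 (leaves=[91, 57, 37, 31, 35]):
  L0: [91, 57, 37, 31, 35]
  L1: h(91,57)=(91*31+57)%997=884 h(37,31)=(37*31+31)%997=181 h(35,35)=(35*31+35)%997=123 -> [884, 181, 123]
  L2: h(884,181)=(884*31+181)%997=666 h(123,123)=(123*31+123)%997=945 -> [666, 945]
  L3: h(666,945)=(666*31+945)%997=654 -> [654]
  root=654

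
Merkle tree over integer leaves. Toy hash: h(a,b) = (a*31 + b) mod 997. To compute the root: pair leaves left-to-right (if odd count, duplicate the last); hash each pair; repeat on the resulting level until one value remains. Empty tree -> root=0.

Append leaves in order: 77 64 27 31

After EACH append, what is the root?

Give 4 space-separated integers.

Answer: 77 457 76 80

Derivation:
After append 77 (leaves=[77]):
  L0: [77]
  root=77
After append 64 (leaves=[77, 64]):
  L0: [77, 64]
  L1: h(77,64)=(77*31+64)%997=457 -> [457]
  root=457
After append 27 (leaves=[77, 64, 27]):
  L0: [77, 64, 27]
  L1: h(77,64)=(77*31+64)%997=457 h(27,27)=(27*31+27)%997=864 -> [457, 864]
  L2: h(457,864)=(457*31+864)%997=76 -> [76]
  root=76
After append 31 (leaves=[77, 64, 27, 31]):
  L0: [77, 64, 27, 31]
  L1: h(77,64)=(77*31+64)%997=457 h(27,31)=(27*31+31)%997=868 -> [457, 868]
  L2: h(457,868)=(457*31+868)%997=80 -> [80]
  root=80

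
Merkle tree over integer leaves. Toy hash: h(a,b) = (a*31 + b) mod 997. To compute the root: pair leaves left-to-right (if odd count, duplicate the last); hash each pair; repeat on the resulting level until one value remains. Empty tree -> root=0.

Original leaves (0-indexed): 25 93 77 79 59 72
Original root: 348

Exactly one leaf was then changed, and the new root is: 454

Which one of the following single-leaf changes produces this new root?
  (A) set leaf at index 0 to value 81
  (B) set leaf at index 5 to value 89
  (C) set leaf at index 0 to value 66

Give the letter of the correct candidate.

Answer: C

Derivation:
Original leaves: [25, 93, 77, 79, 59, 72]
Target new root: 454
Try each candidate change and compute the resulting root:
Candidate A: set leaf[0] = 81 -> leaves = [81, 93, 77, 79, 59, 72]
  L0: [81, 93, 77, 79, 59, 72]
  L1: h(81,93)=(81*31+93)%997=610 h(77,79)=(77*31+79)%997=472 h(59,72)=(59*31+72)%997=904 -> [610, 472, 904]
  L2: h(610,472)=(610*31+472)%997=439 h(904,904)=(904*31+904)%997=15 -> [439, 15]
  L3: h(439,15)=(439*31+15)%997=663 -> [663]
  root = 663 != target 454
Candidate B: set leaf[5] = 89 -> leaves = [25, 93, 77, 79, 59, 89]
  L0: [25, 93, 77, 79, 59, 89]
  L1: h(25,93)=(25*31+93)%997=868 h(77,79)=(77*31+79)%997=472 h(59,89)=(59*31+89)%997=921 -> [868, 472, 921]
  L2: h(868,472)=(868*31+472)%997=461 h(921,921)=(921*31+921)%997=559 -> [461, 559]
  L3: h(461,559)=(461*31+559)%997=892 -> [892]
  root = 892 != target 454
Candidate C: set leaf[0] = 66 -> leaves = [66, 93, 77, 79, 59, 72]
  L0: [66, 93, 77, 79, 59, 72]
  L1: h(66,93)=(66*31+93)%997=145 h(77,79)=(77*31+79)%997=472 h(59,72)=(59*31+72)%997=904 -> [145, 472, 904]
  L2: h(145,472)=(145*31+472)%997=979 h(904,904)=(904*31+904)%997=15 -> [979, 15]
  L3: h(979,15)=(979*31+15)%997=454 -> [454]
  root = 454 == target 454  ** MATCH **
Candidate C produces the target root.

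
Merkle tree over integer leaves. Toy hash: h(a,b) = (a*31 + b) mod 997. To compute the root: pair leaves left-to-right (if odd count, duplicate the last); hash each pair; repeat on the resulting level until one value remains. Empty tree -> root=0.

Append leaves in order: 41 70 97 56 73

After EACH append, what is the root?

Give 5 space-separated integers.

After append 41 (leaves=[41]):
  L0: [41]
  root=41
After append 70 (leaves=[41, 70]):
  L0: [41, 70]
  L1: h(41,70)=(41*31+70)%997=344 -> [344]
  root=344
After append 97 (leaves=[41, 70, 97]):
  L0: [41, 70, 97]
  L1: h(41,70)=(41*31+70)%997=344 h(97,97)=(97*31+97)%997=113 -> [344, 113]
  L2: h(344,113)=(344*31+113)%997=807 -> [807]
  root=807
After append 56 (leaves=[41, 70, 97, 56]):
  L0: [41, 70, 97, 56]
  L1: h(41,70)=(41*31+70)%997=344 h(97,56)=(97*31+56)%997=72 -> [344, 72]
  L2: h(344,72)=(344*31+72)%997=766 -> [766]
  root=766
After append 73 (leaves=[41, 70, 97, 56, 73]):
  L0: [41, 70, 97, 56, 73]
  L1: h(41,70)=(41*31+70)%997=344 h(97,56)=(97*31+56)%997=72 h(73,73)=(73*31+73)%997=342 -> [344, 72, 342]
  L2: h(344,72)=(344*31+72)%997=766 h(342,342)=(342*31+342)%997=974 -> [766, 974]
  L3: h(766,974)=(766*31+974)%997=792 -> [792]
  root=792

Answer: 41 344 807 766 792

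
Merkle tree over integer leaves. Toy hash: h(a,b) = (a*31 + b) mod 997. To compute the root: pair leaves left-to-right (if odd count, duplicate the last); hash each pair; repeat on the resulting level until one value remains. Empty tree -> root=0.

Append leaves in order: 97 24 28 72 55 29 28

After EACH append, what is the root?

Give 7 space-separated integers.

After append 97 (leaves=[97]):
  L0: [97]
  root=97
After append 24 (leaves=[97, 24]):
  L0: [97, 24]
  L1: h(97,24)=(97*31+24)%997=40 -> [40]
  root=40
After append 28 (leaves=[97, 24, 28]):
  L0: [97, 24, 28]
  L1: h(97,24)=(97*31+24)%997=40 h(28,28)=(28*31+28)%997=896 -> [40, 896]
  L2: h(40,896)=(40*31+896)%997=142 -> [142]
  root=142
After append 72 (leaves=[97, 24, 28, 72]):
  L0: [97, 24, 28, 72]
  L1: h(97,24)=(97*31+24)%997=40 h(28,72)=(28*31+72)%997=940 -> [40, 940]
  L2: h(40,940)=(40*31+940)%997=186 -> [186]
  root=186
After append 55 (leaves=[97, 24, 28, 72, 55]):
  L0: [97, 24, 28, 72, 55]
  L1: h(97,24)=(97*31+24)%997=40 h(28,72)=(28*31+72)%997=940 h(55,55)=(55*31+55)%997=763 -> [40, 940, 763]
  L2: h(40,940)=(40*31+940)%997=186 h(763,763)=(763*31+763)%997=488 -> [186, 488]
  L3: h(186,488)=(186*31+488)%997=272 -> [272]
  root=272
After append 29 (leaves=[97, 24, 28, 72, 55, 29]):
  L0: [97, 24, 28, 72, 55, 29]
  L1: h(97,24)=(97*31+24)%997=40 h(28,72)=(28*31+72)%997=940 h(55,29)=(55*31+29)%997=737 -> [40, 940, 737]
  L2: h(40,940)=(40*31+940)%997=186 h(737,737)=(737*31+737)%997=653 -> [186, 653]
  L3: h(186,653)=(186*31+653)%997=437 -> [437]
  root=437
After append 28 (leaves=[97, 24, 28, 72, 55, 29, 28]):
  L0: [97, 24, 28, 72, 55, 29, 28]
  L1: h(97,24)=(97*31+24)%997=40 h(28,72)=(28*31+72)%997=940 h(55,29)=(55*31+29)%997=737 h(28,28)=(28*31+28)%997=896 -> [40, 940, 737, 896]
  L2: h(40,940)=(40*31+940)%997=186 h(737,896)=(737*31+896)%997=812 -> [186, 812]
  L3: h(186,812)=(186*31+812)%997=596 -> [596]
  root=596

Answer: 97 40 142 186 272 437 596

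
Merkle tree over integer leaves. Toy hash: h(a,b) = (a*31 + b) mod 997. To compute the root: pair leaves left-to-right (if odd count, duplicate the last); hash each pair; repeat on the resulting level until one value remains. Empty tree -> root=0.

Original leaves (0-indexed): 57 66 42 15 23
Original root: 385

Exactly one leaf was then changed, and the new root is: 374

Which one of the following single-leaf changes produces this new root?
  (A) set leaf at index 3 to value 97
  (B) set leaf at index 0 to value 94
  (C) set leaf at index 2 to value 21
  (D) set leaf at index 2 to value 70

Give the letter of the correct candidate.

Answer: D

Derivation:
Original leaves: [57, 66, 42, 15, 23]
Target new root: 374
Try each candidate change and compute the resulting root:
Candidate A: set leaf[3] = 97 -> leaves = [57, 66, 42, 97, 23]
  L0: [57, 66, 42, 97, 23]
  L1: h(57,66)=(57*31+66)%997=836 h(42,97)=(42*31+97)%997=402 h(23,23)=(23*31+23)%997=736 -> [836, 402, 736]
  L2: h(836,402)=(836*31+402)%997=396 h(736,736)=(736*31+736)%997=621 -> [396, 621]
  L3: h(396,621)=(396*31+621)%997=933 -> [933]
  root = 933 != target 374
Candidate B: set leaf[0] = 94 -> leaves = [94, 66, 42, 15, 23]
  L0: [94, 66, 42, 15, 23]
  L1: h(94,66)=(94*31+66)%997=986 h(42,15)=(42*31+15)%997=320 h(23,23)=(23*31+23)%997=736 -> [986, 320, 736]
  L2: h(986,320)=(986*31+320)%997=976 h(736,736)=(736*31+736)%997=621 -> [976, 621]
  L3: h(976,621)=(976*31+621)%997=967 -> [967]
  root = 967 != target 374
Candidate C: set leaf[2] = 21 -> leaves = [57, 66, 21, 15, 23]
  L0: [57, 66, 21, 15, 23]
  L1: h(57,66)=(57*31+66)%997=836 h(21,15)=(21*31+15)%997=666 h(23,23)=(23*31+23)%997=736 -> [836, 666, 736]
  L2: h(836,666)=(836*31+666)%997=660 h(736,736)=(736*31+736)%997=621 -> [660, 621]
  L3: h(660,621)=(660*31+621)%997=144 -> [144]
  root = 144 != target 374
Candidate D: set leaf[2] = 70 -> leaves = [57, 66, 70, 15, 23]
  L0: [57, 66, 70, 15, 23]
  L1: h(57,66)=(57*31+66)%997=836 h(70,15)=(70*31+15)%997=191 h(23,23)=(23*31+23)%997=736 -> [836, 191, 736]
  L2: h(836,191)=(836*31+191)%997=185 h(736,736)=(736*31+736)%997=621 -> [185, 621]
  L3: h(185,621)=(185*31+621)%997=374 -> [374]
  root = 374 == target 374  ** MATCH **
Candidate D produces the target root.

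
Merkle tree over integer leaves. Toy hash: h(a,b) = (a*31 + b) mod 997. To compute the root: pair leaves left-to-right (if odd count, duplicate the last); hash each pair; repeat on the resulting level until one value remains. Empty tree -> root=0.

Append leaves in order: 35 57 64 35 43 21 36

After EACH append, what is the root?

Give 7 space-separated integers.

After append 35 (leaves=[35]):
  L0: [35]
  root=35
After append 57 (leaves=[35, 57]):
  L0: [35, 57]
  L1: h(35,57)=(35*31+57)%997=145 -> [145]
  root=145
After append 64 (leaves=[35, 57, 64]):
  L0: [35, 57, 64]
  L1: h(35,57)=(35*31+57)%997=145 h(64,64)=(64*31+64)%997=54 -> [145, 54]
  L2: h(145,54)=(145*31+54)%997=561 -> [561]
  root=561
After append 35 (leaves=[35, 57, 64, 35]):
  L0: [35, 57, 64, 35]
  L1: h(35,57)=(35*31+57)%997=145 h(64,35)=(64*31+35)%997=25 -> [145, 25]
  L2: h(145,25)=(145*31+25)%997=532 -> [532]
  root=532
After append 43 (leaves=[35, 57, 64, 35, 43]):
  L0: [35, 57, 64, 35, 43]
  L1: h(35,57)=(35*31+57)%997=145 h(64,35)=(64*31+35)%997=25 h(43,43)=(43*31+43)%997=379 -> [145, 25, 379]
  L2: h(145,25)=(145*31+25)%997=532 h(379,379)=(379*31+379)%997=164 -> [532, 164]
  L3: h(532,164)=(532*31+164)%997=704 -> [704]
  root=704
After append 21 (leaves=[35, 57, 64, 35, 43, 21]):
  L0: [35, 57, 64, 35, 43, 21]
  L1: h(35,57)=(35*31+57)%997=145 h(64,35)=(64*31+35)%997=25 h(43,21)=(43*31+21)%997=357 -> [145, 25, 357]
  L2: h(145,25)=(145*31+25)%997=532 h(357,357)=(357*31+357)%997=457 -> [532, 457]
  L3: h(532,457)=(532*31+457)%997=0 -> [0]
  root=0
After append 36 (leaves=[35, 57, 64, 35, 43, 21, 36]):
  L0: [35, 57, 64, 35, 43, 21, 36]
  L1: h(35,57)=(35*31+57)%997=145 h(64,35)=(64*31+35)%997=25 h(43,21)=(43*31+21)%997=357 h(36,36)=(36*31+36)%997=155 -> [145, 25, 357, 155]
  L2: h(145,25)=(145*31+25)%997=532 h(357,155)=(357*31+155)%997=255 -> [532, 255]
  L3: h(532,255)=(532*31+255)%997=795 -> [795]
  root=795

Answer: 35 145 561 532 704 0 795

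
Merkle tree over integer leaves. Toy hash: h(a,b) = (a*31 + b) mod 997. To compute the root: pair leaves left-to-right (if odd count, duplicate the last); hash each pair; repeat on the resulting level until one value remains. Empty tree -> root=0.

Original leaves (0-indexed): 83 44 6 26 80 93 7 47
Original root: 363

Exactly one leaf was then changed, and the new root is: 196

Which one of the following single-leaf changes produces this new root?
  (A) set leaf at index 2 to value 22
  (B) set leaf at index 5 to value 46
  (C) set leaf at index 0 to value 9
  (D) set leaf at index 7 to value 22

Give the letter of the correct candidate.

Answer: C

Derivation:
Original leaves: [83, 44, 6, 26, 80, 93, 7, 47]
Target new root: 196
Try each candidate change and compute the resulting root:
Candidate A: set leaf[2] = 22 -> leaves = [83, 44, 22, 26, 80, 93, 7, 47]
  L0: [83, 44, 22, 26, 80, 93, 7, 47]
  L1: h(83,44)=(83*31+44)%997=623 h(22,26)=(22*31+26)%997=708 h(80,93)=(80*31+93)%997=579 h(7,47)=(7*31+47)%997=264 -> [623, 708, 579, 264]
  L2: h(623,708)=(623*31+708)%997=81 h(579,264)=(579*31+264)%997=267 -> [81, 267]
  L3: h(81,267)=(81*31+267)%997=784 -> [784]
  root = 784 != target 196
Candidate B: set leaf[5] = 46 -> leaves = [83, 44, 6, 26, 80, 46, 7, 47]
  L0: [83, 44, 6, 26, 80, 46, 7, 47]
  L1: h(83,44)=(83*31+44)%997=623 h(6,26)=(6*31+26)%997=212 h(80,46)=(80*31+46)%997=532 h(7,47)=(7*31+47)%997=264 -> [623, 212, 532, 264]
  L2: h(623,212)=(623*31+212)%997=582 h(532,264)=(532*31+264)%997=804 -> [582, 804]
  L3: h(582,804)=(582*31+804)%997=900 -> [900]
  root = 900 != target 196
Candidate C: set leaf[0] = 9 -> leaves = [9, 44, 6, 26, 80, 93, 7, 47]
  L0: [9, 44, 6, 26, 80, 93, 7, 47]
  L1: h(9,44)=(9*31+44)%997=323 h(6,26)=(6*31+26)%997=212 h(80,93)=(80*31+93)%997=579 h(7,47)=(7*31+47)%997=264 -> [323, 212, 579, 264]
  L2: h(323,212)=(323*31+212)%997=255 h(579,264)=(579*31+264)%997=267 -> [255, 267]
  L3: h(255,267)=(255*31+267)%997=196 -> [196]
  root = 196 == target 196  ** MATCH **
Candidate D: set leaf[7] = 22 -> leaves = [83, 44, 6, 26, 80, 93, 7, 22]
  L0: [83, 44, 6, 26, 80, 93, 7, 22]
  L1: h(83,44)=(83*31+44)%997=623 h(6,26)=(6*31+26)%997=212 h(80,93)=(80*31+93)%997=579 h(7,22)=(7*31+22)%997=239 -> [623, 212, 579, 239]
  L2: h(623,212)=(623*31+212)%997=582 h(579,239)=(579*31+239)%997=242 -> [582, 242]
  L3: h(582,242)=(582*31+242)%997=338 -> [338]
  root = 338 != target 196
Candidate C produces the target root.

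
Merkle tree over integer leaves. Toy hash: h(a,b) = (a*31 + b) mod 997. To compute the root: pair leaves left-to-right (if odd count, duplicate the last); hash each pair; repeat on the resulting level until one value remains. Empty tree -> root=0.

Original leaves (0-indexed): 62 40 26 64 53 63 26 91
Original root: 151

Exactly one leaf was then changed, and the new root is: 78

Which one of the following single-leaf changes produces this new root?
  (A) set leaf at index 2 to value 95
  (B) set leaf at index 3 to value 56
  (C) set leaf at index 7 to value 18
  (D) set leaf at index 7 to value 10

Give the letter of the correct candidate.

Original leaves: [62, 40, 26, 64, 53, 63, 26, 91]
Target new root: 78
Try each candidate change and compute the resulting root:
Candidate A: set leaf[2] = 95 -> leaves = [62, 40, 95, 64, 53, 63, 26, 91]
  L0: [62, 40, 95, 64, 53, 63, 26, 91]
  L1: h(62,40)=(62*31+40)%997=965 h(95,64)=(95*31+64)%997=18 h(53,63)=(53*31+63)%997=709 h(26,91)=(26*31+91)%997=897 -> [965, 18, 709, 897]
  L2: h(965,18)=(965*31+18)%997=23 h(709,897)=(709*31+897)%997=942 -> [23, 942]
  L3: h(23,942)=(23*31+942)%997=658 -> [658]
  root = 658 != target 78
Candidate B: set leaf[3] = 56 -> leaves = [62, 40, 26, 56, 53, 63, 26, 91]
  L0: [62, 40, 26, 56, 53, 63, 26, 91]
  L1: h(62,40)=(62*31+40)%997=965 h(26,56)=(26*31+56)%997=862 h(53,63)=(53*31+63)%997=709 h(26,91)=(26*31+91)%997=897 -> [965, 862, 709, 897]
  L2: h(965,862)=(965*31+862)%997=867 h(709,897)=(709*31+897)%997=942 -> [867, 942]
  L3: h(867,942)=(867*31+942)%997=900 -> [900]
  root = 900 != target 78
Candidate C: set leaf[7] = 18 -> leaves = [62, 40, 26, 64, 53, 63, 26, 18]
  L0: [62, 40, 26, 64, 53, 63, 26, 18]
  L1: h(62,40)=(62*31+40)%997=965 h(26,64)=(26*31+64)%997=870 h(53,63)=(53*31+63)%997=709 h(26,18)=(26*31+18)%997=824 -> [965, 870, 709, 824]
  L2: h(965,870)=(965*31+870)%997=875 h(709,824)=(709*31+824)%997=869 -> [875, 869]
  L3: h(875,869)=(875*31+869)%997=78 -> [78]
  root = 78 == target 78  ** MATCH **
Candidate D: set leaf[7] = 10 -> leaves = [62, 40, 26, 64, 53, 63, 26, 10]
  L0: [62, 40, 26, 64, 53, 63, 26, 10]
  L1: h(62,40)=(62*31+40)%997=965 h(26,64)=(26*31+64)%997=870 h(53,63)=(53*31+63)%997=709 h(26,10)=(26*31+10)%997=816 -> [965, 870, 709, 816]
  L2: h(965,870)=(965*31+870)%997=875 h(709,816)=(709*31+816)%997=861 -> [875, 861]
  L3: h(875,861)=(875*31+861)%997=70 -> [70]
  root = 70 != target 78
Candidate C produces the target root.

Answer: C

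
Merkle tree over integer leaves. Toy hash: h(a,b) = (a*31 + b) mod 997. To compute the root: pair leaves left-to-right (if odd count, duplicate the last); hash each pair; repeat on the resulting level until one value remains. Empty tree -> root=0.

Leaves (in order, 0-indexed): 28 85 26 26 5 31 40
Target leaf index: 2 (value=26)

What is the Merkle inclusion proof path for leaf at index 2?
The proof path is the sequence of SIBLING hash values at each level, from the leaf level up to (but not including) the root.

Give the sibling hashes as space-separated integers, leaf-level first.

L0 (leaves): [28, 85, 26, 26, 5, 31, 40], target index=2
L1: h(28,85)=(28*31+85)%997=953 [pair 0] h(26,26)=(26*31+26)%997=832 [pair 1] h(5,31)=(5*31+31)%997=186 [pair 2] h(40,40)=(40*31+40)%997=283 [pair 3] -> [953, 832, 186, 283]
  Sibling for proof at L0: 26
L2: h(953,832)=(953*31+832)%997=465 [pair 0] h(186,283)=(186*31+283)%997=67 [pair 1] -> [465, 67]
  Sibling for proof at L1: 953
L3: h(465,67)=(465*31+67)%997=524 [pair 0] -> [524]
  Sibling for proof at L2: 67
Root: 524
Proof path (sibling hashes from leaf to root): [26, 953, 67]

Answer: 26 953 67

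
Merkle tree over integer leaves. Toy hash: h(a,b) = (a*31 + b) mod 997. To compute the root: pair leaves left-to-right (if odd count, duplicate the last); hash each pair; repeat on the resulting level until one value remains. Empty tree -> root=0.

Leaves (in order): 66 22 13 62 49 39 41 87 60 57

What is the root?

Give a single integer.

Answer: 259

Derivation:
L0: [66, 22, 13, 62, 49, 39, 41, 87, 60, 57]
L1: h(66,22)=(66*31+22)%997=74 h(13,62)=(13*31+62)%997=465 h(49,39)=(49*31+39)%997=561 h(41,87)=(41*31+87)%997=361 h(60,57)=(60*31+57)%997=920 -> [74, 465, 561, 361, 920]
L2: h(74,465)=(74*31+465)%997=765 h(561,361)=(561*31+361)%997=803 h(920,920)=(920*31+920)%997=527 -> [765, 803, 527]
L3: h(765,803)=(765*31+803)%997=590 h(527,527)=(527*31+527)%997=912 -> [590, 912]
L4: h(590,912)=(590*31+912)%997=259 -> [259]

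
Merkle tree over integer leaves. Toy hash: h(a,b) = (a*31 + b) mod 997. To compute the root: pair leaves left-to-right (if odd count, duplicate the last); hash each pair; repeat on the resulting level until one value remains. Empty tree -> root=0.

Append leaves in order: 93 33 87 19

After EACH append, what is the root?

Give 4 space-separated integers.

Answer: 93 922 459 391

Derivation:
After append 93 (leaves=[93]):
  L0: [93]
  root=93
After append 33 (leaves=[93, 33]):
  L0: [93, 33]
  L1: h(93,33)=(93*31+33)%997=922 -> [922]
  root=922
After append 87 (leaves=[93, 33, 87]):
  L0: [93, 33, 87]
  L1: h(93,33)=(93*31+33)%997=922 h(87,87)=(87*31+87)%997=790 -> [922, 790]
  L2: h(922,790)=(922*31+790)%997=459 -> [459]
  root=459
After append 19 (leaves=[93, 33, 87, 19]):
  L0: [93, 33, 87, 19]
  L1: h(93,33)=(93*31+33)%997=922 h(87,19)=(87*31+19)%997=722 -> [922, 722]
  L2: h(922,722)=(922*31+722)%997=391 -> [391]
  root=391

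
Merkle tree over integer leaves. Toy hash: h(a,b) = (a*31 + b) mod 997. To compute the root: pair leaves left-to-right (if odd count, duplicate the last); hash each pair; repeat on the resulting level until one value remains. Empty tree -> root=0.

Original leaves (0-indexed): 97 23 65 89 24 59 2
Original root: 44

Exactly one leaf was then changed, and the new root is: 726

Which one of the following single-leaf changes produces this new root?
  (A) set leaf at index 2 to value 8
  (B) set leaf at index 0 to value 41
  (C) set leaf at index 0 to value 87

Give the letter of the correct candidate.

Original leaves: [97, 23, 65, 89, 24, 59, 2]
Target new root: 726
Try each candidate change and compute the resulting root:
Candidate A: set leaf[2] = 8 -> leaves = [97, 23, 8, 89, 24, 59, 2]
  L0: [97, 23, 8, 89, 24, 59, 2]
  L1: h(97,23)=(97*31+23)%997=39 h(8,89)=(8*31+89)%997=337 h(24,59)=(24*31+59)%997=803 h(2,2)=(2*31+2)%997=64 -> [39, 337, 803, 64]
  L2: h(39,337)=(39*31+337)%997=549 h(803,64)=(803*31+64)%997=32 -> [549, 32]
  L3: h(549,32)=(549*31+32)%997=102 -> [102]
  root = 102 != target 726
Candidate B: set leaf[0] = 41 -> leaves = [41, 23, 65, 89, 24, 59, 2]
  L0: [41, 23, 65, 89, 24, 59, 2]
  L1: h(41,23)=(41*31+23)%997=297 h(65,89)=(65*31+89)%997=110 h(24,59)=(24*31+59)%997=803 h(2,2)=(2*31+2)%997=64 -> [297, 110, 803, 64]
  L2: h(297,110)=(297*31+110)%997=344 h(803,64)=(803*31+64)%997=32 -> [344, 32]
  L3: h(344,32)=(344*31+32)%997=726 -> [726]
  root = 726 == target 726  ** MATCH **
Candidate C: set leaf[0] = 87 -> leaves = [87, 23, 65, 89, 24, 59, 2]
  L0: [87, 23, 65, 89, 24, 59, 2]
  L1: h(87,23)=(87*31+23)%997=726 h(65,89)=(65*31+89)%997=110 h(24,59)=(24*31+59)%997=803 h(2,2)=(2*31+2)%997=64 -> [726, 110, 803, 64]
  L2: h(726,110)=(726*31+110)%997=682 h(803,64)=(803*31+64)%997=32 -> [682, 32]
  L3: h(682,32)=(682*31+32)%997=237 -> [237]
  root = 237 != target 726
Candidate B produces the target root.

Answer: B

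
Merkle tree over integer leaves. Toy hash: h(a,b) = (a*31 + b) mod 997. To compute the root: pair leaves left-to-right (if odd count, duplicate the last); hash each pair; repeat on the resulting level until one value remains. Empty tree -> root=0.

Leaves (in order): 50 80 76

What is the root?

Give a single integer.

L0: [50, 80, 76]
L1: h(50,80)=(50*31+80)%997=633 h(76,76)=(76*31+76)%997=438 -> [633, 438]
L2: h(633,438)=(633*31+438)%997=121 -> [121]

Answer: 121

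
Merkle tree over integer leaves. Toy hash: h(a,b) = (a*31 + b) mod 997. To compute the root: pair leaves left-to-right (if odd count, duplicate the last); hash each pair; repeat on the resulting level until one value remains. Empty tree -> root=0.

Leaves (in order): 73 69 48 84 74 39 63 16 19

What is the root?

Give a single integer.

L0: [73, 69, 48, 84, 74, 39, 63, 16, 19]
L1: h(73,69)=(73*31+69)%997=338 h(48,84)=(48*31+84)%997=575 h(74,39)=(74*31+39)%997=339 h(63,16)=(63*31+16)%997=972 h(19,19)=(19*31+19)%997=608 -> [338, 575, 339, 972, 608]
L2: h(338,575)=(338*31+575)%997=86 h(339,972)=(339*31+972)%997=514 h(608,608)=(608*31+608)%997=513 -> [86, 514, 513]
L3: h(86,514)=(86*31+514)%997=189 h(513,513)=(513*31+513)%997=464 -> [189, 464]
L4: h(189,464)=(189*31+464)%997=341 -> [341]

Answer: 341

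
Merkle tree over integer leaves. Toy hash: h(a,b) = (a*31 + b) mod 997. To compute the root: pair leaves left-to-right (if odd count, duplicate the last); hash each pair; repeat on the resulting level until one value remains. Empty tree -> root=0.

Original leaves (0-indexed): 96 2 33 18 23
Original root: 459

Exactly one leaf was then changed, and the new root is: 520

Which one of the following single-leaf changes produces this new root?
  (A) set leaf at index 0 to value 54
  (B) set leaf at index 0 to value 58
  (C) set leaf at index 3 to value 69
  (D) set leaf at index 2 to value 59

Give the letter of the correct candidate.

Answer: D

Derivation:
Original leaves: [96, 2, 33, 18, 23]
Target new root: 520
Try each candidate change and compute the resulting root:
Candidate A: set leaf[0] = 54 -> leaves = [54, 2, 33, 18, 23]
  L0: [54, 2, 33, 18, 23]
  L1: h(54,2)=(54*31+2)%997=679 h(33,18)=(33*31+18)%997=44 h(23,23)=(23*31+23)%997=736 -> [679, 44, 736]
  L2: h(679,44)=(679*31+44)%997=156 h(736,736)=(736*31+736)%997=621 -> [156, 621]
  L3: h(156,621)=(156*31+621)%997=472 -> [472]
  root = 472 != target 520
Candidate B: set leaf[0] = 58 -> leaves = [58, 2, 33, 18, 23]
  L0: [58, 2, 33, 18, 23]
  L1: h(58,2)=(58*31+2)%997=803 h(33,18)=(33*31+18)%997=44 h(23,23)=(23*31+23)%997=736 -> [803, 44, 736]
  L2: h(803,44)=(803*31+44)%997=12 h(736,736)=(736*31+736)%997=621 -> [12, 621]
  L3: h(12,621)=(12*31+621)%997=993 -> [993]
  root = 993 != target 520
Candidate C: set leaf[3] = 69 -> leaves = [96, 2, 33, 69, 23]
  L0: [96, 2, 33, 69, 23]
  L1: h(96,2)=(96*31+2)%997=984 h(33,69)=(33*31+69)%997=95 h(23,23)=(23*31+23)%997=736 -> [984, 95, 736]
  L2: h(984,95)=(984*31+95)%997=689 h(736,736)=(736*31+736)%997=621 -> [689, 621]
  L3: h(689,621)=(689*31+621)%997=46 -> [46]
  root = 46 != target 520
Candidate D: set leaf[2] = 59 -> leaves = [96, 2, 59, 18, 23]
  L0: [96, 2, 59, 18, 23]
  L1: h(96,2)=(96*31+2)%997=984 h(59,18)=(59*31+18)%997=850 h(23,23)=(23*31+23)%997=736 -> [984, 850, 736]
  L2: h(984,850)=(984*31+850)%997=447 h(736,736)=(736*31+736)%997=621 -> [447, 621]
  L3: h(447,621)=(447*31+621)%997=520 -> [520]
  root = 520 == target 520  ** MATCH **
Candidate D produces the target root.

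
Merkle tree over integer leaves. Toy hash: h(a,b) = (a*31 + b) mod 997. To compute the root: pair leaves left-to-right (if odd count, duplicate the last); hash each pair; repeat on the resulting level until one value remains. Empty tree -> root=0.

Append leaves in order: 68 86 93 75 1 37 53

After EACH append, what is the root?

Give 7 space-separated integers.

After append 68 (leaves=[68]):
  L0: [68]
  root=68
After append 86 (leaves=[68, 86]):
  L0: [68, 86]
  L1: h(68,86)=(68*31+86)%997=200 -> [200]
  root=200
After append 93 (leaves=[68, 86, 93]):
  L0: [68, 86, 93]
  L1: h(68,86)=(68*31+86)%997=200 h(93,93)=(93*31+93)%997=982 -> [200, 982]
  L2: h(200,982)=(200*31+982)%997=203 -> [203]
  root=203
After append 75 (leaves=[68, 86, 93, 75]):
  L0: [68, 86, 93, 75]
  L1: h(68,86)=(68*31+86)%997=200 h(93,75)=(93*31+75)%997=964 -> [200, 964]
  L2: h(200,964)=(200*31+964)%997=185 -> [185]
  root=185
After append 1 (leaves=[68, 86, 93, 75, 1]):
  L0: [68, 86, 93, 75, 1]
  L1: h(68,86)=(68*31+86)%997=200 h(93,75)=(93*31+75)%997=964 h(1,1)=(1*31+1)%997=32 -> [200, 964, 32]
  L2: h(200,964)=(200*31+964)%997=185 h(32,32)=(32*31+32)%997=27 -> [185, 27]
  L3: h(185,27)=(185*31+27)%997=777 -> [777]
  root=777
After append 37 (leaves=[68, 86, 93, 75, 1, 37]):
  L0: [68, 86, 93, 75, 1, 37]
  L1: h(68,86)=(68*31+86)%997=200 h(93,75)=(93*31+75)%997=964 h(1,37)=(1*31+37)%997=68 -> [200, 964, 68]
  L2: h(200,964)=(200*31+964)%997=185 h(68,68)=(68*31+68)%997=182 -> [185, 182]
  L3: h(185,182)=(185*31+182)%997=932 -> [932]
  root=932
After append 53 (leaves=[68, 86, 93, 75, 1, 37, 53]):
  L0: [68, 86, 93, 75, 1, 37, 53]
  L1: h(68,86)=(68*31+86)%997=200 h(93,75)=(93*31+75)%997=964 h(1,37)=(1*31+37)%997=68 h(53,53)=(53*31+53)%997=699 -> [200, 964, 68, 699]
  L2: h(200,964)=(200*31+964)%997=185 h(68,699)=(68*31+699)%997=813 -> [185, 813]
  L3: h(185,813)=(185*31+813)%997=566 -> [566]
  root=566

Answer: 68 200 203 185 777 932 566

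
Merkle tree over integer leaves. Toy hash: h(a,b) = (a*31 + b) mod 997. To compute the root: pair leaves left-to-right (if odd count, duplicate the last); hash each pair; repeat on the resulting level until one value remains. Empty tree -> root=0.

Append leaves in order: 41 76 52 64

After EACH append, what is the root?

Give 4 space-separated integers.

After append 41 (leaves=[41]):
  L0: [41]
  root=41
After append 76 (leaves=[41, 76]):
  L0: [41, 76]
  L1: h(41,76)=(41*31+76)%997=350 -> [350]
  root=350
After append 52 (leaves=[41, 76, 52]):
  L0: [41, 76, 52]
  L1: h(41,76)=(41*31+76)%997=350 h(52,52)=(52*31+52)%997=667 -> [350, 667]
  L2: h(350,667)=(350*31+667)%997=550 -> [550]
  root=550
After append 64 (leaves=[41, 76, 52, 64]):
  L0: [41, 76, 52, 64]
  L1: h(41,76)=(41*31+76)%997=350 h(52,64)=(52*31+64)%997=679 -> [350, 679]
  L2: h(350,679)=(350*31+679)%997=562 -> [562]
  root=562

Answer: 41 350 550 562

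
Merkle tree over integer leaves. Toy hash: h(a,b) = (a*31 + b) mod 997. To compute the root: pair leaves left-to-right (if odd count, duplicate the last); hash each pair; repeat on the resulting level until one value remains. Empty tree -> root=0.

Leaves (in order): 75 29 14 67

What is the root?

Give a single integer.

Answer: 694

Derivation:
L0: [75, 29, 14, 67]
L1: h(75,29)=(75*31+29)%997=360 h(14,67)=(14*31+67)%997=501 -> [360, 501]
L2: h(360,501)=(360*31+501)%997=694 -> [694]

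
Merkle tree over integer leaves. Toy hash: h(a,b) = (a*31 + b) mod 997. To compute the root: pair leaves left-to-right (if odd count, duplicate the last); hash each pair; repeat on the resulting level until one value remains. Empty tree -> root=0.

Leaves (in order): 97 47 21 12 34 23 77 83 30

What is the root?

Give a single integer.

L0: [97, 47, 21, 12, 34, 23, 77, 83, 30]
L1: h(97,47)=(97*31+47)%997=63 h(21,12)=(21*31+12)%997=663 h(34,23)=(34*31+23)%997=80 h(77,83)=(77*31+83)%997=476 h(30,30)=(30*31+30)%997=960 -> [63, 663, 80, 476, 960]
L2: h(63,663)=(63*31+663)%997=622 h(80,476)=(80*31+476)%997=962 h(960,960)=(960*31+960)%997=810 -> [622, 962, 810]
L3: h(622,962)=(622*31+962)%997=304 h(810,810)=(810*31+810)%997=995 -> [304, 995]
L4: h(304,995)=(304*31+995)%997=449 -> [449]

Answer: 449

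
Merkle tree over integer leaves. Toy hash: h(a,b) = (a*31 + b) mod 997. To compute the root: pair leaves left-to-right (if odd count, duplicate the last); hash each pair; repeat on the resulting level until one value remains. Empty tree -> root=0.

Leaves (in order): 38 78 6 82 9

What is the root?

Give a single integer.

Answer: 224

Derivation:
L0: [38, 78, 6, 82, 9]
L1: h(38,78)=(38*31+78)%997=259 h(6,82)=(6*31+82)%997=268 h(9,9)=(9*31+9)%997=288 -> [259, 268, 288]
L2: h(259,268)=(259*31+268)%997=321 h(288,288)=(288*31+288)%997=243 -> [321, 243]
L3: h(321,243)=(321*31+243)%997=224 -> [224]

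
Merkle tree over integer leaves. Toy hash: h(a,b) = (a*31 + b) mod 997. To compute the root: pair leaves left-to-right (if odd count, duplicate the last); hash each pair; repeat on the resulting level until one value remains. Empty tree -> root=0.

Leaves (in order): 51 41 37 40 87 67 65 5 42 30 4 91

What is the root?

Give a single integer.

Answer: 764

Derivation:
L0: [51, 41, 37, 40, 87, 67, 65, 5, 42, 30, 4, 91]
L1: h(51,41)=(51*31+41)%997=625 h(37,40)=(37*31+40)%997=190 h(87,67)=(87*31+67)%997=770 h(65,5)=(65*31+5)%997=26 h(42,30)=(42*31+30)%997=335 h(4,91)=(4*31+91)%997=215 -> [625, 190, 770, 26, 335, 215]
L2: h(625,190)=(625*31+190)%997=622 h(770,26)=(770*31+26)%997=965 h(335,215)=(335*31+215)%997=630 -> [622, 965, 630]
L3: h(622,965)=(622*31+965)%997=307 h(630,630)=(630*31+630)%997=220 -> [307, 220]
L4: h(307,220)=(307*31+220)%997=764 -> [764]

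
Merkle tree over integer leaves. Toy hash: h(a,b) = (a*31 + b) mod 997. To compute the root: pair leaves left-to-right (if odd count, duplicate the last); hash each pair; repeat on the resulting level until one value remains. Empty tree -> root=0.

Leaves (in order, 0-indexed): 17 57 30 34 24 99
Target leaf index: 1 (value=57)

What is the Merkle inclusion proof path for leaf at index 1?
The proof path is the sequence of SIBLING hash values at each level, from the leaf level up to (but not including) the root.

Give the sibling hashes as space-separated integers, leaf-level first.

L0 (leaves): [17, 57, 30, 34, 24, 99], target index=1
L1: h(17,57)=(17*31+57)%997=584 [pair 0] h(30,34)=(30*31+34)%997=964 [pair 1] h(24,99)=(24*31+99)%997=843 [pair 2] -> [584, 964, 843]
  Sibling for proof at L0: 17
L2: h(584,964)=(584*31+964)%997=125 [pair 0] h(843,843)=(843*31+843)%997=57 [pair 1] -> [125, 57]
  Sibling for proof at L1: 964
L3: h(125,57)=(125*31+57)%997=941 [pair 0] -> [941]
  Sibling for proof at L2: 57
Root: 941
Proof path (sibling hashes from leaf to root): [17, 964, 57]

Answer: 17 964 57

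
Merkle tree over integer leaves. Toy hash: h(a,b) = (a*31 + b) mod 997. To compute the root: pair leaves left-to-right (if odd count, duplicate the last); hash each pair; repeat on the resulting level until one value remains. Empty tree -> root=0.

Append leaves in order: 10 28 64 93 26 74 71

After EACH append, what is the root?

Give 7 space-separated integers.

Answer: 10 338 562 591 80 619 17

Derivation:
After append 10 (leaves=[10]):
  L0: [10]
  root=10
After append 28 (leaves=[10, 28]):
  L0: [10, 28]
  L1: h(10,28)=(10*31+28)%997=338 -> [338]
  root=338
After append 64 (leaves=[10, 28, 64]):
  L0: [10, 28, 64]
  L1: h(10,28)=(10*31+28)%997=338 h(64,64)=(64*31+64)%997=54 -> [338, 54]
  L2: h(338,54)=(338*31+54)%997=562 -> [562]
  root=562
After append 93 (leaves=[10, 28, 64, 93]):
  L0: [10, 28, 64, 93]
  L1: h(10,28)=(10*31+28)%997=338 h(64,93)=(64*31+93)%997=83 -> [338, 83]
  L2: h(338,83)=(338*31+83)%997=591 -> [591]
  root=591
After append 26 (leaves=[10, 28, 64, 93, 26]):
  L0: [10, 28, 64, 93, 26]
  L1: h(10,28)=(10*31+28)%997=338 h(64,93)=(64*31+93)%997=83 h(26,26)=(26*31+26)%997=832 -> [338, 83, 832]
  L2: h(338,83)=(338*31+83)%997=591 h(832,832)=(832*31+832)%997=702 -> [591, 702]
  L3: h(591,702)=(591*31+702)%997=80 -> [80]
  root=80
After append 74 (leaves=[10, 28, 64, 93, 26, 74]):
  L0: [10, 28, 64, 93, 26, 74]
  L1: h(10,28)=(10*31+28)%997=338 h(64,93)=(64*31+93)%997=83 h(26,74)=(26*31+74)%997=880 -> [338, 83, 880]
  L2: h(338,83)=(338*31+83)%997=591 h(880,880)=(880*31+880)%997=244 -> [591, 244]
  L3: h(591,244)=(591*31+244)%997=619 -> [619]
  root=619
After append 71 (leaves=[10, 28, 64, 93, 26, 74, 71]):
  L0: [10, 28, 64, 93, 26, 74, 71]
  L1: h(10,28)=(10*31+28)%997=338 h(64,93)=(64*31+93)%997=83 h(26,74)=(26*31+74)%997=880 h(71,71)=(71*31+71)%997=278 -> [338, 83, 880, 278]
  L2: h(338,83)=(338*31+83)%997=591 h(880,278)=(880*31+278)%997=639 -> [591, 639]
  L3: h(591,639)=(591*31+639)%997=17 -> [17]
  root=17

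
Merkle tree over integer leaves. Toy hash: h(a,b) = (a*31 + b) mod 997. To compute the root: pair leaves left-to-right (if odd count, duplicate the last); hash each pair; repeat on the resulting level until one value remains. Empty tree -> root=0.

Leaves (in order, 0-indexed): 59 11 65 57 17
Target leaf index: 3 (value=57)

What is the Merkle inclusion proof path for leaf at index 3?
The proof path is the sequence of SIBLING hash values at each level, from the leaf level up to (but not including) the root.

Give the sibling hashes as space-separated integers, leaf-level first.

Answer: 65 843 459

Derivation:
L0 (leaves): [59, 11, 65, 57, 17], target index=3
L1: h(59,11)=(59*31+11)%997=843 [pair 0] h(65,57)=(65*31+57)%997=78 [pair 1] h(17,17)=(17*31+17)%997=544 [pair 2] -> [843, 78, 544]
  Sibling for proof at L0: 65
L2: h(843,78)=(843*31+78)%997=289 [pair 0] h(544,544)=(544*31+544)%997=459 [pair 1] -> [289, 459]
  Sibling for proof at L1: 843
L3: h(289,459)=(289*31+459)%997=445 [pair 0] -> [445]
  Sibling for proof at L2: 459
Root: 445
Proof path (sibling hashes from leaf to root): [65, 843, 459]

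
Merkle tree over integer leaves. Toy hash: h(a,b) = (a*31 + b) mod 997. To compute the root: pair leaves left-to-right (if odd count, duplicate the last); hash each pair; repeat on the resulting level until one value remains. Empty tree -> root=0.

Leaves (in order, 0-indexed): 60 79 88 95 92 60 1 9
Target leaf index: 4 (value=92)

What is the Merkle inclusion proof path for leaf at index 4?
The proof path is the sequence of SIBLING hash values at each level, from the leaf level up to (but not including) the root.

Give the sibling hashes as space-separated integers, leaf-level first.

L0 (leaves): [60, 79, 88, 95, 92, 60, 1, 9], target index=4
L1: h(60,79)=(60*31+79)%997=942 [pair 0] h(88,95)=(88*31+95)%997=829 [pair 1] h(92,60)=(92*31+60)%997=918 [pair 2] h(1,9)=(1*31+9)%997=40 [pair 3] -> [942, 829, 918, 40]
  Sibling for proof at L0: 60
L2: h(942,829)=(942*31+829)%997=121 [pair 0] h(918,40)=(918*31+40)%997=582 [pair 1] -> [121, 582]
  Sibling for proof at L1: 40
L3: h(121,582)=(121*31+582)%997=345 [pair 0] -> [345]
  Sibling for proof at L2: 121
Root: 345
Proof path (sibling hashes from leaf to root): [60, 40, 121]

Answer: 60 40 121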